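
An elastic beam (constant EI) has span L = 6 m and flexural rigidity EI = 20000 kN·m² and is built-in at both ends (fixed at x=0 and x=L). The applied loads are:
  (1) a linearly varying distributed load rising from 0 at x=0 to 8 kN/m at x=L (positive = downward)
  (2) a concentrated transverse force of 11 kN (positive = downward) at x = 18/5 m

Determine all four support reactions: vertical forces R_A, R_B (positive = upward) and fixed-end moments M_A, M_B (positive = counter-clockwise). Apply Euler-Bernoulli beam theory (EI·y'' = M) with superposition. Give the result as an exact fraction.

Load 1 — triangular load w₀=8 kN/m (0→w₀ over full span):
  R_A = 3w₀L/20 = 3·8·6/20 = 36/5 kN
  M_A = w₀L²/30 = 8·6²/30 = 48/5 kN·m
  R_B = 7w₀L/20 = 7·8·6/20 = 84/5 kN
  M_B = -w₀L²/20 = -8·6²/20 = -72/5 kN·m
Load 2 — point force P=11 kN at a=18/5 m (b=L-a=12/5):
  R_A = Pb²(3a+b)/L³ = 11·(12/5)²·(3·(18/5)+(12/5))/6³ = 484/125 kN
  M_A = Pab²/L² = 11·(18/5)·(12/5)²/6² = 792/125 kN·m
  R_B = Pa²(a+3b)/L³ = 11·(18/5)²·((18/5)+3·(12/5))/6³ = 891/125 kN
  M_B = -Pa²b/L² = -11·(18/5)²·(12/5)/6² = -1188/125 kN·m
Superposition: R_A = 1384/125 kN, M_A = 1992/125 kN·m, R_B = 2991/125 kN, M_B = -2988/125 kN·m

R_A = 1384/125 kN, M_A = 1992/125 kN·m, R_B = 2991/125 kN, M_B = -2988/125 kN·m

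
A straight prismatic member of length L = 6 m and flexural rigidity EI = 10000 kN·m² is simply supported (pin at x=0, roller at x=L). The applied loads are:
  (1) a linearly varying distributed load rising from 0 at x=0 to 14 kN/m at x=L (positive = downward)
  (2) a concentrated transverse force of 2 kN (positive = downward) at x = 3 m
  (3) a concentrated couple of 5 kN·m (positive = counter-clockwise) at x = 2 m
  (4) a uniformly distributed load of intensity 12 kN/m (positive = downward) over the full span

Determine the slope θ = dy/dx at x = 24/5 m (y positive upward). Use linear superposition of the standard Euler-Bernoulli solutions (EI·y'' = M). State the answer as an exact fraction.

Load 1 — triangular load w₀=14 kN/m (0→w₀ over full span):
  θ_1 = -w₀(7L⁴-30L²x²+15x⁴)/(360LEI) = -14·(7·6⁴-30·6²·(24/5)²+15·(24/5)⁴)/(360·6·10000) = 15897/3125000 rad
Load 2 — point force P=2 kN at a=3 m (b=L-a=3):
  θ_2 = -Pa(2L²-6Lx+3x²+a²)/(6LEI)  [x>a] = -2·3·(2·6²-6·6·(24/5)+3·(24/5)²+3²)/(6·6·10000) = 189/500000 rad
Load 3 — applied couple M₀=5 kN·m at a=2 m (b=L-a=4):
  θ_3 = (M₀x²/(2L)-M₀(x-a)+C₁)/EI  [x>a] with C₁=M₀(3b²-L²)/(6L)=5/3 = (5·(24/5)²/(2·6)-5·((24/5)-2)+(5/3))/10000 = -41/150000 rad
Load 4 — uniform load w=12 kN/m over full span:
  θ_4 = -w(L³-6Lx²+4x³)/(24EI) = -12·(6³-6·6·(24/5)²+4·(24/5)³)/(24·10000) = 2673/312500 rad
Superposition: θ = Σ θ_i = 515449/37500000 rad ≈ 0.013745 rad

θ(24/5) = 515449/37500000 rad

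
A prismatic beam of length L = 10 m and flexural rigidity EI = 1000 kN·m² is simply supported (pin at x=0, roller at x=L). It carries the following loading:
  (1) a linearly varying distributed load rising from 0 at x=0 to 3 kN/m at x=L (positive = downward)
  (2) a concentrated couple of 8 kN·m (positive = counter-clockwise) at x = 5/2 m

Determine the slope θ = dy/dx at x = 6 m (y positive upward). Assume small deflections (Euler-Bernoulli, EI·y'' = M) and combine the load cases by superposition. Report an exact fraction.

θ(6) = 331/30000 rad

Load 1 — triangular load w₀=3 kN/m (0→w₀ over full span):
  θ_1 = -w₀(7L⁴-30L²x²+15x⁴)/(360LEI) = -3·(7·10⁴-30·10²·6²+15·6⁴)/(360·10·1000) = 29/1875 rad
Load 2 — applied couple M₀=8 kN·m at a=5/2 m (b=L-a=15/2):
  θ_2 = (M₀x²/(2L)-M₀(x-a)+C₁)/EI  [x>a] with C₁=M₀(3b²-L²)/(6L)=55/6 = (8·6²/(2·10)-8·(6-(5/2))+(55/6))/1000 = -133/30000 rad
Superposition: θ = Σ θ_i = 331/30000 rad ≈ 0.011033 rad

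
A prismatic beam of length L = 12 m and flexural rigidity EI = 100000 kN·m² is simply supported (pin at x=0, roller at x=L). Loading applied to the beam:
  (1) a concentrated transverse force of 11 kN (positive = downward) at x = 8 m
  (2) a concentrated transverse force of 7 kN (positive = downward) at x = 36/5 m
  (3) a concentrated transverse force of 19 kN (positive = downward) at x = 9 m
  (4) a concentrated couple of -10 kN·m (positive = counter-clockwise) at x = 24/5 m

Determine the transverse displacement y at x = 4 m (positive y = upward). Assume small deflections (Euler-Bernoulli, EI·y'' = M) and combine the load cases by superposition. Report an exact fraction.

y(4) = -646369/75000000 m

Load 1 — point force P=11 kN at a=8 m (b=L-a=4):
  y_1 = -Pbx(L²-b²-x²)/(6LEI)  [x≤a] = -11·4·4·(12²-4²-4²)/(6·12·100000) = -77/28125 m
Load 2 — point force P=7 kN at a=36/5 m (b=L-a=24/5):
  y_2 = -Pbx(L²-b²-x²)/(6LEI)  [x≤a] = -7·(24/5)·4·(12²-(24/5)²-4²)/(6·12·100000) = -2296/1171875 m
Load 3 — point force P=19 kN at a=9 m (b=L-a=3):
  y_3 = -Pbx(L²-b²-x²)/(6LEI)  [x≤a] = -19·3·4·(12²-3²-4²)/(6·12·100000) = -2261/600000 m
Load 4 — applied couple M₀=-10 kN·m at a=24/5 m (b=L-a=36/5):
  y_4 = (M₀x³/(6L)+C₁x)/EI  [x≤a] with C₁=M₀(3b²-L²)/(6L)=-8/5 = ((-10)·4³/(6·12)+(-8/5)·4)/100000 = -43/281250 m
Superposition: y = Σ y_i = -646369/75000000 m ≈ -0.008618 m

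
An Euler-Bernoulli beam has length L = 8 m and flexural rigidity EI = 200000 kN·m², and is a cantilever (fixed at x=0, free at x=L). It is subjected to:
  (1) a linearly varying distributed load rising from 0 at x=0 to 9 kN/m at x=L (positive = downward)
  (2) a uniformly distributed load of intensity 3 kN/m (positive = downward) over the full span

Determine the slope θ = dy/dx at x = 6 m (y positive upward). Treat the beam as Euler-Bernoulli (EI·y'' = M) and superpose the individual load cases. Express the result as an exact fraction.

Load 1 — triangular load w₀=9 kN/m (0→w₀ over full span):
  θ_1 = (w₀Lx²/4-w₀L²x/3-w₀x⁴/(24L))/EI = (9·8·6²/4-9·8²·6/3-9·6⁴/(24·8))/200000 = -2259/800000 rad
Load 2 — uniform load w=3 kN/m over full span:
  θ_2 = -wx(x²-3Lx+3L²)/(6EI) = -3·6·(6²-3·8·6+3·8²)/(6·200000) = -63/50000 rad
Superposition: θ = Σ θ_i = -3267/800000 rad ≈ -0.004084 rad

θ(6) = -3267/800000 rad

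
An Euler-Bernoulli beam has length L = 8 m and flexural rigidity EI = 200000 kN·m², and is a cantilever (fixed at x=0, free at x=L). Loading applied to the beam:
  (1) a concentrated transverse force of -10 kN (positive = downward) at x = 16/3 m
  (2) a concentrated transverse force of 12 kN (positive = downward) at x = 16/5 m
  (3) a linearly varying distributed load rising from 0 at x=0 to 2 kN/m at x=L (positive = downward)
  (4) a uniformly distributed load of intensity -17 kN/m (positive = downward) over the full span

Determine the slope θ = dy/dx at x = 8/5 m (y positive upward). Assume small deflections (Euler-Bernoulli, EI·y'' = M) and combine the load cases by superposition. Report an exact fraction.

Load 1 — point force P=-10 kN at a=16/3 m (b=L-a=8/3):
  θ_1 = -Px(2a-x)/(2EI)  [x≤a] = -(-10)·(8/5)·(2·(16/3)-(8/5))/(2·200000) = 17/46875 rad
Load 2 — point force P=12 kN at a=16/5 m (b=L-a=24/5):
  θ_2 = -Px(2a-x)/(2EI)  [x≤a] = -12·(8/5)·(2·(16/5)-(8/5))/(2·200000) = -18/78125 rad
Load 3 — triangular load w₀=2 kN/m (0→w₀ over full span):
  θ_3 = (w₀Lx²/4-w₀L²x/3-w₀x⁴/(24L))/EI = (2·8·(8/5)²/4-2·8²·(8/5)/3-2·(8/5)⁴/(24·8))/200000 = -1702/5859375 rad
Load 4 — uniform load w=-17 kN/m over full span:
  θ_4 = -wx(x²-3Lx+3L²)/(6EI) = -(-17)·(8/5)·((8/5)²-3·8·(8/5)+3·8²)/(6·200000) = 4148/1171875 rad
Superposition: θ = Σ θ_i = 19813/5859375 rad ≈ 0.003381 rad

θ(8/5) = 19813/5859375 rad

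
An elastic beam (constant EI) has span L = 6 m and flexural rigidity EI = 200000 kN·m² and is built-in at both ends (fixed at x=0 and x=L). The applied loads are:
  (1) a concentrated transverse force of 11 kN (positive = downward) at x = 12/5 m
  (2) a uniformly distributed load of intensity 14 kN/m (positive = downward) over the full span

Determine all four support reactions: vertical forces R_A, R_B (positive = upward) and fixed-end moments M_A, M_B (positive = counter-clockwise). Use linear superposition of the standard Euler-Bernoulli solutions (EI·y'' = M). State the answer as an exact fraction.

R_A = 6141/125 kN, M_A = 6438/125 kN·m, R_B = 5734/125 kN, M_B = -6042/125 kN·m

Load 1 — point force P=11 kN at a=12/5 m (b=L-a=18/5):
  R_A = Pb²(3a+b)/L³ = 11·(18/5)²·(3·(12/5)+(18/5))/6³ = 891/125 kN
  M_A = Pab²/L² = 11·(12/5)·(18/5)²/6² = 1188/125 kN·m
  R_B = Pa²(a+3b)/L³ = 11·(12/5)²·((12/5)+3·(18/5))/6³ = 484/125 kN
  M_B = -Pa²b/L² = -11·(12/5)²·(18/5)/6² = -792/125 kN·m
Load 2 — uniform load w=14 kN/m over full span:
  R_A = wL/2 = 14·6/2 = 42 kN
  M_A = wL²/12 = 14·6²/12 = 42 kN·m
  R_B = wL/2 = 14·6/2 = 42 kN
  M_B = -wL²/12 = -14·6²/12 = -42 kN·m
Superposition: R_A = 6141/125 kN, M_A = 6438/125 kN·m, R_B = 5734/125 kN, M_B = -6042/125 kN·m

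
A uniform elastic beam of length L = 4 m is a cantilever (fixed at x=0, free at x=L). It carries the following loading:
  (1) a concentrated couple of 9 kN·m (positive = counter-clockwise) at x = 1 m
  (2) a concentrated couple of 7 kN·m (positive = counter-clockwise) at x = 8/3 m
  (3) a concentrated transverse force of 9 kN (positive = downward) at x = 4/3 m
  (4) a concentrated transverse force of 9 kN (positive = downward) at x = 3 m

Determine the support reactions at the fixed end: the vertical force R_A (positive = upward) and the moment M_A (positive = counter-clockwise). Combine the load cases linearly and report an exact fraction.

R_A = 18 kN, M_A = 23 kN·m

Load 1 — applied couple M₀=9 kN·m at a=1 m (b=L-a=3):
  R_A = 0 kN
  M_A = -M₀ = -9 kN·m
Load 2 — applied couple M₀=7 kN·m at a=8/3 m (b=L-a=4/3):
  R_A = 0 kN
  M_A = -M₀ = -7 kN·m
Load 3 — point force P=9 kN at a=4/3 m (b=L-a=8/3):
  R_A = P = 9 kN
  M_A = Pa = 9·(4/3) = 12 kN·m
Load 4 — point force P=9 kN at a=3 m (b=L-a=1):
  R_A = P = 9 kN
  M_A = Pa = 9·3 = 27 kN·m
Superposition: R_A = 18 kN, M_A = 23 kN·m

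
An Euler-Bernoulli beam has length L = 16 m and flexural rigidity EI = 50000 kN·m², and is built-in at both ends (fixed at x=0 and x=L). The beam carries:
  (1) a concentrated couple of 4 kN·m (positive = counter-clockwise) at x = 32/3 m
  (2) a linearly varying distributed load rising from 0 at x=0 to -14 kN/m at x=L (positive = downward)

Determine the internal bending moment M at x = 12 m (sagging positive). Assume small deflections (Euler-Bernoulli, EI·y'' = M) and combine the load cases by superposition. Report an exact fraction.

Load 1 — applied couple M₀=4 kN·m at a=32/3 m (b=L-a=16/3):
  M_1 = R_Ax - M_A - M₀  [x>a] with R_A=1/3, M_A=4/3 = (1/3)·12 - (4/3) - 4 = -4/3 kN·m
Load 2 — triangular load w₀=-14 kN/m (0→w₀ over full span):
  M_2 = 3w₀Lx/20 - w₀L²/30 - w₀x³/(6L) = 3·(-14)·16·12/20 - (-14)·16²/30 - (-14)·12³/(6·16) = -476/15 kN·m
Superposition: M = Σ M_i = -496/15 kN·m ≈ -33.066667 kN·m

M(12) = -496/15 kN·m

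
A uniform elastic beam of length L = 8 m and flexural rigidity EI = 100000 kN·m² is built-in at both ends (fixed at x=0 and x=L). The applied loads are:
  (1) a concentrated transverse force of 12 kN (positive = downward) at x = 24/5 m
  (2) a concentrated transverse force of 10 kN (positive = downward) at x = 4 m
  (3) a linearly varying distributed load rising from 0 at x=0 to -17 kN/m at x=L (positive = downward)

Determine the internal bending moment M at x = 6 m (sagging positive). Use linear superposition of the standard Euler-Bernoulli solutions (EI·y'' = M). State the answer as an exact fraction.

Load 1 — point force P=12 kN at a=24/5 m (b=L-a=16/5):
  M_1 = Pa²(a+3b)(L-x)/L³ - Pa²b/L²  [x>a] = 12·(24/5)²·((24/5)+3·(16/5))·(8-6)/8³ - 12·(24/5)²·(16/5)/8² = 216/125 kN·m
Load 2 — point force P=10 kN at a=4 m (b=L-a=4):
  M_2 = Pa²(a+3b)(L-x)/L³ - Pa²b/L²  [x>a] = 10·4²·(4+3·4)·(8-6)/8³ - 10·4²·4/8² = 0 kN·m
Load 3 — triangular load w₀=-17 kN/m (0→w₀ over full span):
  M_3 = 3w₀Lx/20 - w₀L²/30 - w₀x³/(6L) = 3·(-17)·8·6/20 - (-17)·8²/30 - (-17)·6³/(6·8) = -289/30 kN·m
Superposition: M = Σ M_i = -5929/750 kN·m ≈ -7.905333 kN·m

M(6) = -5929/750 kN·m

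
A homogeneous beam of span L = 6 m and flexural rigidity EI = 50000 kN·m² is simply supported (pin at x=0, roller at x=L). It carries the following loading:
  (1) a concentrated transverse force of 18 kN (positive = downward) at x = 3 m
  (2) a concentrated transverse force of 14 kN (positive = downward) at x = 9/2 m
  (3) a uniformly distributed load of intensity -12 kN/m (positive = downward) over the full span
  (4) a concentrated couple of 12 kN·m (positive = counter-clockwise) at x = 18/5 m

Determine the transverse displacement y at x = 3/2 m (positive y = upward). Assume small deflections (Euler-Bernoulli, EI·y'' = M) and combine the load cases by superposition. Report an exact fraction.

y(3/2) = 42237/40000000 m

Load 1 — point force P=18 kN at a=3 m (b=L-a=3):
  y_1 = -Pbx(L²-b²-x²)/(6LEI)  [x≤a] = -18·3·(3/2)·(6²-3²-(3/2)²)/(6·6·50000) = -891/800000 m
Load 2 — point force P=14 kN at a=9/2 m (b=L-a=3/2):
  y_2 = -Pbx(L²-b²-x²)/(6LEI)  [x≤a] = -14·(3/2)·(3/2)·(6²-(3/2)²-(3/2)²)/(6·6·50000) = -441/800000 m
Load 3 — uniform load w=-12 kN/m over full span:
  y_3 = -wx(L³-2Lx²+x³)/(24EI) = -(-12)·(3/2)·(6³-2·6·(3/2)²+(3/2)³)/(24·50000) = 4617/1600000 m
Load 4 — applied couple M₀=12 kN·m at a=18/5 m (b=L-a=12/5):
  y_4 = (M₀x³/(6L)+C₁x)/EI  [x≤a] with C₁=M₀(3b²-L²)/(6L)=-156/25 = (12·(3/2)³/(6·6)+(-156/25)·(3/2))/50000 = -1647/10000000 m
Superposition: y = Σ y_i = 42237/40000000 m ≈ 0.001056 m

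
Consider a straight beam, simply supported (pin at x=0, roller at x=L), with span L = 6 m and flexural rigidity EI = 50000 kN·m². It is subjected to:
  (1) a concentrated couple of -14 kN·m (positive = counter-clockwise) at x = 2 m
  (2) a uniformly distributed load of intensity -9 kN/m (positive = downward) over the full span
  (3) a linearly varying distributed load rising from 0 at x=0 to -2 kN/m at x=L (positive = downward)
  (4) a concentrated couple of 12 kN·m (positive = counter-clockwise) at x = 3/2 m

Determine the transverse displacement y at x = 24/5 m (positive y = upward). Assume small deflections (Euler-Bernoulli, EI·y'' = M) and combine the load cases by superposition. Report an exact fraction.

Load 1 — applied couple M₀=-14 kN·m at a=2 m (b=L-a=4):
  y_1 = (M₀x³/(6L)-M₀(x-a)²/2+C₁x)/EI  [x>a] with C₁=M₀(3b²-L²)/(6L)=-14/3 = ((-14)·(24/5)³/(6·6)-(-14)·((24/5)-2)²/2+(-14/3)·(24/5))/50000 = -329/1562500 m
Load 2 — uniform load w=-9 kN/m over full span:
  y_2 = -wx(L³-2Lx²+x³)/(24EI) = -(-9)·(24/5)·(6³-2·6·(24/5)²+(24/5)³)/(24·50000) = 7047/3906250 m
Load 3 — triangular load w₀=-2 kN/m (0→w₀ over full span):
  y_3 = -w₀x(7L⁴-10L²x²+3x⁴)/(360LEI) = -(-2)·(24/5)·(7·6⁴-10·6²·(24/5)²+3·(24/5)⁴)/(360·6·50000) = 10287/48828125 m
Load 4 — applied couple M₀=12 kN·m at a=3/2 m (b=L-a=9/2):
  y_4 = (M₀x³/(6L)-M₀(x-a)²/2+C₁x)/EI  [x>a] with C₁=M₀(3b²-L²)/(6L)=33/4 = (12·(24/5)³/(6·6)-12·((24/5)-(3/2))²/2+(33/4)·(24/5))/50000 = 2781/12500000 m
Superposition: y = Σ y_i = 3166609/1562500000 m ≈ 0.002027 m

y(24/5) = 3166609/1562500000 m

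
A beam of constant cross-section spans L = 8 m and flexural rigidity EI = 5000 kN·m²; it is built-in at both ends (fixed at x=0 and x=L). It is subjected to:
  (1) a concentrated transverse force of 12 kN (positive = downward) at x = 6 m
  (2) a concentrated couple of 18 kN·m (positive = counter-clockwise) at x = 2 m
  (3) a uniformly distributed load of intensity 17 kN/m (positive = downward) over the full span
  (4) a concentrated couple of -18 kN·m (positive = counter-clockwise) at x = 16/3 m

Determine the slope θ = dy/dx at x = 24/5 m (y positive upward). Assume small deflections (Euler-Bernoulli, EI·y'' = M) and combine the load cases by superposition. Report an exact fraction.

Load 1 — point force P=12 kN at a=6 m (b=L-a=2):
  θ_1 = -Pb²x(2aL-(3a+b)x)/(2L³EI)  [x≤a] = -12·2²·(24/5)·(2·6·8-(3·6+2)·(24/5))/(2·8³·5000) = 0 rad
Load 2 — applied couple M₀=18 kN·m at a=2 m (b=L-a=6):
  θ_2 = (R_Ax²/2 - M_Ax - M₀(x-a))/EI  [x>a] with R_A=81/32, M_A=-27/8 = ((81/32)·(24/5)²/2 - (-27/8)·(24/5) - 18·((24/5)-2))/5000 = -63/62500 rad
Load 3 — uniform load w=17 kN/m over full span:
  θ_3 = -wx(L-x)(L-2x)/(12EI) = -17·(24/5)·(8-(24/5))·(8-2·(24/5))/(12·5000) = 544/78125 rad
Load 4 — applied couple M₀=-18 kN·m at a=16/3 m (b=L-a=8/3):
  θ_4 = (R_Ax²/2 - M_Ax)/EI  [x≤a] with R_A=-3, M_A=-6 = ((-3)·(24/5)²/2 - (-6)·(24/5))/5000 = -18/15625 rad
Superposition: θ = Σ θ_i = 1501/312500 rad ≈ 0.004803 rad

θ(24/5) = 1501/312500 rad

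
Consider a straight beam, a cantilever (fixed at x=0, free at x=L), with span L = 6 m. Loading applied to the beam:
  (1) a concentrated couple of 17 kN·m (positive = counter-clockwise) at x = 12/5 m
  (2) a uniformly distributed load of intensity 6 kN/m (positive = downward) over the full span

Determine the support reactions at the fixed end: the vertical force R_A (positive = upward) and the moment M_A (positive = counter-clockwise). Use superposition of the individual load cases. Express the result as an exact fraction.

Load 1 — applied couple M₀=17 kN·m at a=12/5 m (b=L-a=18/5):
  R_A = 0 kN
  M_A = -M₀ = -17 kN·m
Load 2 — uniform load w=6 kN/m over full span:
  R_A = wL = 6·6 = 36 kN
  M_A = wL²/2 = 6·6²/2 = 108 kN·m
Superposition: R_A = 36 kN, M_A = 91 kN·m

R_A = 36 kN, M_A = 91 kN·m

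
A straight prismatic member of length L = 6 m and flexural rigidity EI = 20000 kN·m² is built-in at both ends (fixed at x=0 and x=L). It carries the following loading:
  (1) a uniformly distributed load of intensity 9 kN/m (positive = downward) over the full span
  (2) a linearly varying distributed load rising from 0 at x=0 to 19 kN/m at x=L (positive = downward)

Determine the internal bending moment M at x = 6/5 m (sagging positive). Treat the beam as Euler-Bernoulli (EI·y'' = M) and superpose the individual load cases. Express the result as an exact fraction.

M(6/5) = -534/125 kN·m

Load 1 — uniform load w=9 kN/m over full span:
  M_1 = wLx/2 - wL²/12 - wx²/2 = 9·6·(6/5)/2 - 9·6²/12 - 9·(6/5)²/2 = -27/25 kN·m
Load 2 — triangular load w₀=19 kN/m (0→w₀ over full span):
  M_2 = 3w₀Lx/20 - w₀L²/30 - w₀x³/(6L) = 3·19·6·(6/5)/20 - 19·6²/30 - 19·(6/5)³/(6·6) = -399/125 kN·m
Superposition: M = Σ M_i = -534/125 kN·m ≈ -4.272000 kN·m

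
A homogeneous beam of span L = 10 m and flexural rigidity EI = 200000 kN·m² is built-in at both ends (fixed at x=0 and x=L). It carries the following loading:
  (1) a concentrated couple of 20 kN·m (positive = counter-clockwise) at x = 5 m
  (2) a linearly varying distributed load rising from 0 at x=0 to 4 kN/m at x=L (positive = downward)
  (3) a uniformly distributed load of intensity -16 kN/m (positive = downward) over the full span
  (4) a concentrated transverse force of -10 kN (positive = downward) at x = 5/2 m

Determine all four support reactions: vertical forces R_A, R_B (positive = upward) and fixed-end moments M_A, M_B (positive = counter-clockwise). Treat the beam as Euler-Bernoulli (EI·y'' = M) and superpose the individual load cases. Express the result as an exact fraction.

R_A = -1271/16 kN, M_A = -2065/16 kN·m, R_B = -1129/16 kN, M_B = 5905/48 kN·m

Load 1 — applied couple M₀=20 kN·m at a=5 m (b=L-a=5):
  R_A = 6M₀ab/L³ = 6·20·5·5/10³ = 3 kN
  M_A = M₀b(2a-b)/L² = 20·5·(2·5-5)/10² = 5 kN·m
  R_B = -6M₀ab/L³ = -6·20·5·5/10³ = -3 kN
  M_B = M₀a(2b-a)/L² = 20·5·(2·5-5)/10² = 5 kN·m
Load 2 — triangular load w₀=4 kN/m (0→w₀ over full span):
  R_A = 3w₀L/20 = 3·4·10/20 = 6 kN
  M_A = w₀L²/30 = 4·10²/30 = 40/3 kN·m
  R_B = 7w₀L/20 = 7·4·10/20 = 14 kN
  M_B = -w₀L²/20 = -4·10²/20 = -20 kN·m
Load 3 — uniform load w=-16 kN/m over full span:
  R_A = wL/2 = (-16)·10/2 = -80 kN
  M_A = wL²/12 = (-16)·10²/12 = -400/3 kN·m
  R_B = wL/2 = (-16)·10/2 = -80 kN
  M_B = -wL²/12 = -(-16)·10²/12 = 400/3 kN·m
Load 4 — point force P=-10 kN at a=5/2 m (b=L-a=15/2):
  R_A = Pb²(3a+b)/L³ = (-10)·(15/2)²·(3·(5/2)+(15/2))/10³ = -135/16 kN
  M_A = Pab²/L² = (-10)·(5/2)·(15/2)²/10² = -225/16 kN·m
  R_B = Pa²(a+3b)/L³ = (-10)·(5/2)²·((5/2)+3·(15/2))/10³ = -25/16 kN
  M_B = -Pa²b/L² = -(-10)·(5/2)²·(15/2)/10² = 75/16 kN·m
Superposition: R_A = -1271/16 kN, M_A = -2065/16 kN·m, R_B = -1129/16 kN, M_B = 5905/48 kN·m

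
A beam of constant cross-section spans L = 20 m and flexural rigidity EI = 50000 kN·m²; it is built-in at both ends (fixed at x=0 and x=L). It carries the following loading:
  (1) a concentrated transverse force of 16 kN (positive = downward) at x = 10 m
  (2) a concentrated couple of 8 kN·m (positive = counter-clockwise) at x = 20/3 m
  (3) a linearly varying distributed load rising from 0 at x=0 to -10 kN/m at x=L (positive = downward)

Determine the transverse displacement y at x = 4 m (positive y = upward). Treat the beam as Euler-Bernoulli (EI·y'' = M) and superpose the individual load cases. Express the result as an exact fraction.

Load 1 — point force P=16 kN at a=10 m (b=L-a=10):
  y_1 = -Pb²x²(3aL-(3a+b)x)/(6L³EI)  [x≤a] = -16·10²·4²·(3·10·20-(3·10+10)·4)/(6·20³·50000) = -44/9375 m
Load 2 — applied couple M₀=8 kN·m at a=20/3 m (b=L-a=40/3):
  y_2 = (R_Ax³/6 - M_Ax²/2)/EI  [x≤a] with R_A=8/15, M_A=0 = ((8/15)·4³/6 - 0·4²/2)/50000 = 16/140625 m
Load 3 — triangular load w₀=-10 kN/m (0→w₀ over full span):
  y_3 = -w₀x²(L-x)²(x+2L)/(120LEI) = -(-10)·4²·(20-4)²·(4+2·20)/(120·20·50000) = 704/46875 m
Superposition: y = Σ y_i = 1468/140625 m ≈ 0.010439 m

y(4) = 1468/140625 m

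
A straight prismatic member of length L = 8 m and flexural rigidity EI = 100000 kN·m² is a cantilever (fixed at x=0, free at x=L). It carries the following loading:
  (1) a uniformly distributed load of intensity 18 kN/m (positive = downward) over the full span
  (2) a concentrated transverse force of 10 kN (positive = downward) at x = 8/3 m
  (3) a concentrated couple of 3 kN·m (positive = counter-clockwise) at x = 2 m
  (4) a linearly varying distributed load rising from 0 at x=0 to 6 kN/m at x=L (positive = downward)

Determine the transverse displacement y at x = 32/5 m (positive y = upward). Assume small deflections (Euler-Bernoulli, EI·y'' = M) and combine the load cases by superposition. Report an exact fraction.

Load 1 — uniform load w=18 kN/m over full span:
  y_1 = -wx²(x²-4Lx+6L²)/(24EI) = -18·(32/5)²·((32/5)²-4·8·(32/5)+6·8²)/(24·100000) = -132096/1953125 m
Load 2 — point force P=10 kN at a=8/3 m (b=L-a=16/3):
  y_2 = -Pa²(3x-a)/(6EI)  [x>a] = -10·(8/3)²·(3·(32/5)-(8/3))/(6·100000) = -496/253125 m
Load 3 — applied couple M₀=3 kN·m at a=2 m (b=L-a=6):
  y_3 = M₀a(2x-a)/(2EI)  [x>a] = 3·2·(2·(32/5)-2)/(2·100000) = 81/250000 m
Load 4 — triangular load w₀=6 kN/m (0→w₀ over full span):
  y_4 = (w₀Lx³/12-w₀L²x²/6-w₀x⁵/(120L))/EI = (6·8·(32/5)³/12-6·8²·(32/5)²/6-6·(32/5)⁵/(120·8))/100000 = -800768/48828125 m
Superposition: y = Σ y_i = -5421202603/63281250000 m ≈ -0.085668 m

y(32/5) = -5421202603/63281250000 m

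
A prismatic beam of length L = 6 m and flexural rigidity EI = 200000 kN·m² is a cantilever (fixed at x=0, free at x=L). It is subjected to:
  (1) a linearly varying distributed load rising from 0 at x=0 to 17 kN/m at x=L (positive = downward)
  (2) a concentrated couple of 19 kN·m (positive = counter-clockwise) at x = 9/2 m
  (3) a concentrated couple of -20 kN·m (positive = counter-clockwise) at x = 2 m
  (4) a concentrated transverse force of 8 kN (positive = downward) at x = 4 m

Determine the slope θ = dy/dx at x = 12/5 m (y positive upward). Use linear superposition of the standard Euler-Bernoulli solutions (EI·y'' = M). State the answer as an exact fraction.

Load 1 — triangular load w₀=17 kN/m (0→w₀ over full span):
  θ_1 = (w₀Lx²/4-w₀L²x/3-w₀x⁴/(24L))/EI = (17·6·(12/5)²/4-17·6²·(12/5)/3-17·(12/5)⁴/(24·6))/200000 = -27081/15625000 rad
Load 2 — applied couple M₀=19 kN·m at a=9/2 m (b=L-a=3/2):
  θ_2 = M₀x/EI  [x≤a] = 19·(12/5)/200000 = 57/250000 rad
Load 3 — applied couple M₀=-20 kN·m at a=2 m (b=L-a=4):
  θ_3 = M₀a/EI  [x>a] = (-20)·2/200000 = -1/5000 rad
Load 4 — point force P=8 kN at a=4 m (b=L-a=2):
  θ_4 = -Px(2a-x)/(2EI)  [x≤a] = -8·(12/5)·(2·4-(12/5))/(2·200000) = -21/78125 rad
Superposition: θ = Σ θ_i = -61687/31250000 rad ≈ -0.001974 rad

θ(12/5) = -61687/31250000 rad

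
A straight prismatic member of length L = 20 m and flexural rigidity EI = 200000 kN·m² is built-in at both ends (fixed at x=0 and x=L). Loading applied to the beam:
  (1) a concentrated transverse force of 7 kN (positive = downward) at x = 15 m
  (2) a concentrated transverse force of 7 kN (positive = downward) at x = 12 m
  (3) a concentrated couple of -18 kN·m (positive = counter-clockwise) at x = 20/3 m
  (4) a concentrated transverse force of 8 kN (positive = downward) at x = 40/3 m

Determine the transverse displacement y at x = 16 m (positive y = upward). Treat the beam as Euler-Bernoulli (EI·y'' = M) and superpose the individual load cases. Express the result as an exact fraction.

y(16) = -7472569/4050000000 m

Load 1 — point force P=7 kN at a=15 m (b=L-a=5):
  y_1 = -Pa²(L-x)²(3bL-(3b+a)(L-x))/(6L³EI)  [x>a] = -7·15²·(20-16)²·(3·5·20-(3·5+15)·(20-16))/(6·20³·200000) = -189/400000 m
Load 2 — point force P=7 kN at a=12 m (b=L-a=8):
  y_2 = -Pa²(L-x)²(3bL-(3b+a)(L-x))/(6L³EI)  [x>a] = -7·12²·(20-16)²·(3·8·20-(3·8+12)·(20-16))/(6·20³·200000) = -441/781250 m
Load 3 — applied couple M₀=-18 kN·m at a=20/3 m (b=L-a=40/3):
  y_3 = (R_Ax³/6 - M_Ax²/2 - M₀(x-a)²/2)/EI  [x>a] with R_A=-6/5, M_A=0 = ((-6/5)·16³/6 - 0·16²/2 - (-18)·(16-(20/3))²/2)/200000 = -11/62500 m
Load 4 — point force P=8 kN at a=40/3 m (b=L-a=20/3):
  y_4 = -Pa²(L-x)²(3bL-(3b+a)(L-x))/(6L³EI)  [x>a] = -8·(40/3)²·(20-16)²·(3·(20/3)·20-(3·(20/3)+(40/3))·(20-16))/(6·20³·200000) = -32/50625 m
Superposition: y = Σ y_i = -7472569/4050000000 m ≈ -0.001845 m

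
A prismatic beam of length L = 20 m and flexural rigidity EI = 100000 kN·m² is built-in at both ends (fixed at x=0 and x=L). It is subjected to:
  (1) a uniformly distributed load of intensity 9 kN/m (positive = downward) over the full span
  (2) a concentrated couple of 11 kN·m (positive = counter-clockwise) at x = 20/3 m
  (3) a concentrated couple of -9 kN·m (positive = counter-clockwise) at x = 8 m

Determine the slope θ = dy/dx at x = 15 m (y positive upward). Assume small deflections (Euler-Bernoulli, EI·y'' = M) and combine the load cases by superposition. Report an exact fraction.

Load 1 — uniform load w=9 kN/m over full span:
  θ_1 = -wx(L-x)(L-2x)/(12EI) = -9·15·(20-15)·(20-2·15)/(12·100000) = 9/1600 rad
Load 2 — applied couple M₀=11 kN·m at a=20/3 m (b=L-a=40/3):
  θ_2 = (R_Ax²/2 - M_Ax - M₀(x-a))/EI  [x>a] with R_A=11/15, M_A=0 = ((11/15)·15²/2 - 0·15 - 11·(15-(20/3)))/100000 = -11/120000 rad
Load 3 — applied couple M₀=-9 kN·m at a=8 m (b=L-a=12):
  θ_3 = (R_Ax²/2 - M_Ax - M₀(x-a))/EI  [x>a] with R_A=-81/125, M_A=-27/25 = ((-81/125)·15²/2 - (-27/25)·15 - (-9)·(15-8))/100000 = 63/1000000 rad
Superposition: θ = Σ θ_i = 16789/3000000 rad ≈ 0.005596 rad

θ(15) = 16789/3000000 rad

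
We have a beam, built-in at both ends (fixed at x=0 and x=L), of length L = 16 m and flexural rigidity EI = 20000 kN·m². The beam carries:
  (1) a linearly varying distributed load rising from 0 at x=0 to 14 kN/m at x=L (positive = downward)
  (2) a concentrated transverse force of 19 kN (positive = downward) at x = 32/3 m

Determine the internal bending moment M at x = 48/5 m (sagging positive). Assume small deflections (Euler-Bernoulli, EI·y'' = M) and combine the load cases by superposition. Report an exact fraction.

Load 1 — triangular load w₀=14 kN/m (0→w₀ over full span):
  M_1 = 3w₀Lx/20 - w₀L²/30 - w₀x³/(6L) = 3·14·16·(48/5)/20 - 14·16²/30 - 14·(48/5)³/(6·16) = 27776/375 kN·m
Load 2 — point force P=19 kN at a=32/3 m (b=L-a=16/3):
  M_2 = Pb²(3a+b)x/L³ - Pab²/L²  [x≤a] = 19·(16/3)²·(3·(32/3)+(16/3))·(48/5)/16³ - 19·(32/3)·(16/3)²/16² = 3344/135 kN·m
Superposition: M = Σ M_i = 333584/3375 kN·m ≈ 98.839704 kN·m

M(48/5) = 333584/3375 kN·m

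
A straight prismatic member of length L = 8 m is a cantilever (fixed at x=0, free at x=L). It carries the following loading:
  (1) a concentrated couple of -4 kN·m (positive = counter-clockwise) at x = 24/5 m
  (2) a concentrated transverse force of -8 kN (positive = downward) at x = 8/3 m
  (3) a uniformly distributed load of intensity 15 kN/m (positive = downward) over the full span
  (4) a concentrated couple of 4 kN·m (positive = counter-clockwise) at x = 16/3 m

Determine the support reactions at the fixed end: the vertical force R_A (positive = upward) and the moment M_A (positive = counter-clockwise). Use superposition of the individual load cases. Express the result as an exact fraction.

R_A = 112 kN, M_A = 1376/3 kN·m

Load 1 — applied couple M₀=-4 kN·m at a=24/5 m (b=L-a=16/5):
  R_A = 0 kN
  M_A = -M₀ = -(-4) = 4 kN·m
Load 2 — point force P=-8 kN at a=8/3 m (b=L-a=16/3):
  R_A = P = (-8) = -8 kN
  M_A = Pa = (-8)·(8/3) = -64/3 kN·m
Load 3 — uniform load w=15 kN/m over full span:
  R_A = wL = 15·8 = 120 kN
  M_A = wL²/2 = 15·8²/2 = 480 kN·m
Load 4 — applied couple M₀=4 kN·m at a=16/3 m (b=L-a=8/3):
  R_A = 0 kN
  M_A = -M₀ = -4 kN·m
Superposition: R_A = 112 kN, M_A = 1376/3 kN·m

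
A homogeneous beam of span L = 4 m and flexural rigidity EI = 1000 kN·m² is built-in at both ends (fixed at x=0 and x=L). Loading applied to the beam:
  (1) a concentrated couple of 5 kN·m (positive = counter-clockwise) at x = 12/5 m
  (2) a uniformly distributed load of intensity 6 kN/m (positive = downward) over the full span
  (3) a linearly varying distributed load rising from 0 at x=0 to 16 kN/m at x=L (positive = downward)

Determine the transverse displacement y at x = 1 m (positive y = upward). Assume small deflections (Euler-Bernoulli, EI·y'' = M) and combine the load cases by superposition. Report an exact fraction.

Load 1 — applied couple M₀=5 kN·m at a=12/5 m (b=L-a=8/5):
  y_1 = (R_Ax³/6 - M_Ax²/2)/EI  [x≤a] with R_A=9/5, M_A=8/5 = ((9/5)·1³/6 - (8/5)·1²/2)/1000 = -1/2000 m
Load 2 — uniform load w=6 kN/m over full span:
  y_2 = -wx²(L-x)²/(24EI) = -6·1²·(4-1)²/(24·1000) = -9/4000 m
Load 3 — triangular load w₀=16 kN/m (0→w₀ over full span):
  y_3 = -w₀x²(L-x)²(x+2L)/(120LEI) = -16·1²·(4-1)²·(1+2·4)/(120·4·1000) = -27/10000 m
Superposition: y = Σ y_i = -109/20000 m ≈ -0.005450 m

y(1) = -109/20000 m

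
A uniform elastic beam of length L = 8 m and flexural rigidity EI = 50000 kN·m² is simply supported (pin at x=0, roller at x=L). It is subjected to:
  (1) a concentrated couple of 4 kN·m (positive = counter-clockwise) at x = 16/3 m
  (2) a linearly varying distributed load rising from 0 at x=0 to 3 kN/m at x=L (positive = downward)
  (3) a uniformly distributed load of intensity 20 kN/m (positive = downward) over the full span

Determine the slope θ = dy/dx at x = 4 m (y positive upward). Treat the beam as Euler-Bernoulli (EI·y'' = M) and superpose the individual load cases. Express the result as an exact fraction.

θ(4) = -4/140625 rad

Load 1 — applied couple M₀=4 kN·m at a=16/3 m (b=L-a=8/3):
  θ_1 = (M₀x²/(2L)+C₁)/EI  [x≤a] with C₁=M₀(3b²-L²)/(6L)=-32/9 = (4·4²/(2·8)+(-32/9))/50000 = 1/112500 rad
Load 2 — triangular load w₀=3 kN/m (0→w₀ over full span):
  θ_2 = -w₀(7L⁴-30L²x²+15x⁴)/(360LEI) = -3·(7·8⁴-30·8²·4²+15·4⁴)/(360·8·50000) = -7/187500 rad
Load 3 — uniform load w=20 kN/m over full span:
  θ_3 = -w(L³-6Lx²+4x³)/(24EI) = -20·(8³-6·8·4²+4·4³)/(24·50000) = 0 rad
Superposition: θ = Σ θ_i = -4/140625 rad ≈ -0.000028 rad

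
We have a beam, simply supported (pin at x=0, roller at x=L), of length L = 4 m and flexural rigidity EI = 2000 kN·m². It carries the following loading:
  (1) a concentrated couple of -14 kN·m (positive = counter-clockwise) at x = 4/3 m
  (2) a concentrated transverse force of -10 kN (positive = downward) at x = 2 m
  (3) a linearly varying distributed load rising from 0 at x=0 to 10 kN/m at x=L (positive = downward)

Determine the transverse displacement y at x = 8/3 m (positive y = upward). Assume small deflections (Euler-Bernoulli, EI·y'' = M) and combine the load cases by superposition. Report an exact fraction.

y(8/3) = -191/36450 m

Load 1 — applied couple M₀=-14 kN·m at a=4/3 m (b=L-a=8/3):
  y_1 = (M₀x³/(6L)-M₀(x-a)²/2+C₁x)/EI  [x>a] with C₁=M₀(3b²-L²)/(6L)=-28/9 = ((-14)·(8/3)³/(6·4)-(-14)·((8/3)-(4/3))²/2+(-28/9)·(8/3))/2000 = -7/2025 m
Load 2 — point force P=-10 kN at a=2 m (b=L-a=2):
  y_2 = -Pa(L-x)(2Lx-a²-x²)/(6LEI)  [x>a] = -(-10)·2·(4-(8/3))·(2·4·(8/3)-2²-(8/3)²)/(6·4·2000) = 23/4050 m
Load 3 — triangular load w₀=10 kN/m (0→w₀ over full span):
  y_3 = -w₀x(7L⁴-10L²x²+3x⁴)/(360LEI) = -10·(8/3)·(7·4⁴-10·4²·(8/3)²+3·(8/3)⁴)/(360·4·2000) = -136/18225 m
Superposition: y = Σ y_i = -191/36450 m ≈ -0.005240 m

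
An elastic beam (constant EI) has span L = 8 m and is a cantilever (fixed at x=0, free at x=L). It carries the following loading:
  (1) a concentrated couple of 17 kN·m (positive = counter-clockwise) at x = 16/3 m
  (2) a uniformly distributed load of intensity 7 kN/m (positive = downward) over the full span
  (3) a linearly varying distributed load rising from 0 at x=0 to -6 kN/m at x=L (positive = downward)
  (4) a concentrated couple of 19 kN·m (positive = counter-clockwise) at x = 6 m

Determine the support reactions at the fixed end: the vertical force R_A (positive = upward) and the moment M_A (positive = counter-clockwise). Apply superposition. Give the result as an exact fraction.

Load 1 — applied couple M₀=17 kN·m at a=16/3 m (b=L-a=8/3):
  R_A = 0 kN
  M_A = -M₀ = -17 kN·m
Load 2 — uniform load w=7 kN/m over full span:
  R_A = wL = 7·8 = 56 kN
  M_A = wL²/2 = 7·8²/2 = 224 kN·m
Load 3 — triangular load w₀=-6 kN/m (0→w₀ over full span):
  R_A = w₀L/2 = (-6)·8/2 = -24 kN
  M_A = w₀L²/3 = (-6)·8²/3 = -128 kN·m
Load 4 — applied couple M₀=19 kN·m at a=6 m (b=L-a=2):
  R_A = 0 kN
  M_A = -M₀ = -19 kN·m
Superposition: R_A = 32 kN, M_A = 60 kN·m

R_A = 32 kN, M_A = 60 kN·m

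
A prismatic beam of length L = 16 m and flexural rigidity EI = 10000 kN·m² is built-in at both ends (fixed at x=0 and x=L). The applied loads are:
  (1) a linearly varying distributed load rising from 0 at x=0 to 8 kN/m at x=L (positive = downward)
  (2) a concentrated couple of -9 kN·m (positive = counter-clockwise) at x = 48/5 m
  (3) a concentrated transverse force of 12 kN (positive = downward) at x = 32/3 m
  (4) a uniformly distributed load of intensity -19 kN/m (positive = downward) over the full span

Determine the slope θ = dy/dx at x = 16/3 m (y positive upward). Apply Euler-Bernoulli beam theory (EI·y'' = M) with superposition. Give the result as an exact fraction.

Load 1 — triangular load w₀=8 kN/m (0→w₀ over full span):
  θ_1 = -w₀(2x(L-x)(L-2x)(x+2L)+x²(L-x)²)/(120LEI) = -8·(2·(16/3)·(16-(16/3))·(16-2·(16/3))·((16/3)+2·16)+(16/3)²·(16-(16/3))²)/(120·16·10000) = -8192/759375 rad
Load 2 — applied couple M₀=-9 kN·m at a=48/5 m (b=L-a=32/5):
  θ_2 = (R_Ax²/2 - M_Ax)/EI  [x≤a] with R_A=-81/100, M_A=-72/25 = ((-81/100)·(16/3)²/2 - (-72/25)·(16/3))/10000 = 6/15625 rad
Load 3 — point force P=12 kN at a=32/3 m (b=L-a=16/3):
  θ_3 = -Pb²x(2aL-(3a+b)x)/(2L³EI)  [x≤a] = -12·(16/3)²·(16/3)·(2·(32/3)·16-(3·(32/3)+(16/3))·(16/3))/(2·16³·10000) = -32/10125 rad
Load 4 — uniform load w=-19 kN/m over full span:
  θ_4 = -wx(L-x)(L-2x)/(12EI) = -(-19)·(16/3)·(16-(16/3))·(16-2·(16/3))/(12·10000) = 2432/50625 rad
Superposition: θ = Σ θ_i = 130898/3796875 rad ≈ 0.034475 rad

θ(16/3) = 130898/3796875 rad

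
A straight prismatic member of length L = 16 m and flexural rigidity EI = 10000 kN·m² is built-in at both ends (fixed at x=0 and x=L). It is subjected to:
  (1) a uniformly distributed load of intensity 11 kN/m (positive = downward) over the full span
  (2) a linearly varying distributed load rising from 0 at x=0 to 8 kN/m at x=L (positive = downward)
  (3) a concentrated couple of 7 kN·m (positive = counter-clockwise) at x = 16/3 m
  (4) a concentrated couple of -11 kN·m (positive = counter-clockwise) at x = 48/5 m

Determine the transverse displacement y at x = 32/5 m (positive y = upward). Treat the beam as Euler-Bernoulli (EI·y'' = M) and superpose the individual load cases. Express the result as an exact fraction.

y(32/5) = -2230264/9765625 m

Load 1 — uniform load w=11 kN/m over full span:
  y_1 = -wx²(L-x)²/(24EI) = -11·(32/5)²·(16-(32/5))²/(24·10000) = -67584/390625 m
Load 2 — triangular load w₀=8 kN/m (0→w₀ over full span):
  y_2 = -w₀x²(L-x)²(x+2L)/(120LEI) = -8·(32/5)²·(16-(32/5))²·((32/5)+2·16)/(120·16·10000) = -589824/9765625 m
Load 3 — applied couple M₀=7 kN·m at a=16/3 m (b=L-a=32/3):
  y_3 = (R_Ax³/6 - M_Ax²/2 - M₀(x-a)²/2)/EI  [x>a] with R_A=7/12, M_A=0 = ((7/12)·(32/5)³/6 - 0·(32/5)²/2 - 7·((32/5)-(16/3))²/2)/10000 = 168/78125 m
Load 4 — applied couple M₀=-11 kN·m at a=48/5 m (b=L-a=32/5):
  y_4 = (R_Ax³/6 - M_Ax²/2)/EI  [x≤a] with R_A=-99/100, M_A=-88/25 = ((-99/100)·(32/5)³/6 - (-88/25)·(32/5)²/2)/10000 = 5632/1953125 m
Superposition: y = Σ y_i = -2230264/9765625 m ≈ -0.228379 m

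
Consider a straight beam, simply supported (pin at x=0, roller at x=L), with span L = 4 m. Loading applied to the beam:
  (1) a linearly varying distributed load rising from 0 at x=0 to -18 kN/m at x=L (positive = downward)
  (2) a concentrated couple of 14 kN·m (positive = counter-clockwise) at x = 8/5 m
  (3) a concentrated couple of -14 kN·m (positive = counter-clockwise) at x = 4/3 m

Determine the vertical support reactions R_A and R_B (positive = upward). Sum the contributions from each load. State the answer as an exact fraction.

Load 1 — triangular load w₀=-18 kN/m (0→w₀ over full span):
  R_A = w₀L/6 = (-18)·4/6 = -12 kN
  R_B = w₀L/3 = (-18)·4/3 = -24 kN
Load 2 — applied couple M₀=14 kN·m at a=8/5 m (b=L-a=12/5):
  R_A = M₀/L = 14/4 = 7/2 kN
  R_B = -M₀/L = -14/4 = -7/2 kN
Load 3 — applied couple M₀=-14 kN·m at a=4/3 m (b=L-a=8/3):
  R_A = M₀/L = (-14)/4 = -7/2 kN
  R_B = -M₀/L = -(-14)/4 = 7/2 kN
Superposition: R_A = -12 kN, R_B = -24 kN

R_A = -12 kN, R_B = -24 kN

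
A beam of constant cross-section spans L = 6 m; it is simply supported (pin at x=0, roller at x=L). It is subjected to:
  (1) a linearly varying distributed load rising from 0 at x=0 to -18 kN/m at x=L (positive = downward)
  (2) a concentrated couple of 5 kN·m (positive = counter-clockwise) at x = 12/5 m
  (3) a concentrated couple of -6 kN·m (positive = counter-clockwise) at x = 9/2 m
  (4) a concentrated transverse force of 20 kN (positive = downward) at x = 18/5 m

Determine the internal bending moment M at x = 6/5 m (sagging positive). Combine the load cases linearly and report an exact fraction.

Load 1 — triangular load w₀=-18 kN/m (0→w₀ over full span):
  M_1 = w₀Lx/6 - w₀x³/(6L) = (-18)·6·(6/5)/6 - (-18)·(6/5)³/(6·6) = -2592/125 kN·m
Load 2 — applied couple M₀=5 kN·m at a=12/5 m (b=L-a=18/5):
  M_2 = M₀x/L  [x≤a] = 5·(6/5)/6 = 1 kN·m
Load 3 — applied couple M₀=-6 kN·m at a=9/2 m (b=L-a=3/2):
  M_3 = M₀x/L  [x≤a] = (-6)·(6/5)/6 = -6/5 kN·m
Load 4 — point force P=20 kN at a=18/5 m (b=L-a=12/5):
  M_4 = Pbx/L  [x≤a] = 20·(12/5)·(6/5)/6 = 48/5 kN·m
Superposition: M = Σ M_i = -1417/125 kN·m ≈ -11.336000 kN·m

M(6/5) = -1417/125 kN·m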